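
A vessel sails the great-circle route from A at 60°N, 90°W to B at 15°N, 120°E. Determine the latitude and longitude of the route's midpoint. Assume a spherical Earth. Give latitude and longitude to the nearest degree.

≈ 62°N, 145°E

Convert each endpoint to a unit vector on the sphere (x = cos φ cos λ, y = cos φ sin λ, z = sin φ).
The central angle between the endpoints is δ = arccos(p₁·p₂) ≈ 1.766 rad (101.2°).
Interpolate at f = 1/2 with slerp weights a = sin((1−f)δ)/sin δ ≈ 0.788, b = sin(fδ)/sin δ ≈ 0.788.
p = a·p₁ + b·p₂ ≈ (-0.380, 0.265, 0.886); φ = arcsin(p_z) ≈ 62.38°, λ = atan2(p_y, p_x) ≈ 145.13°.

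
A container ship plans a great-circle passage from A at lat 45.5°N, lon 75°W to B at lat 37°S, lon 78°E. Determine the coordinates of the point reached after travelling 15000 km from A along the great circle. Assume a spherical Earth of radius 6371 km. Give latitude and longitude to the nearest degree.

Write both endpoints as unit vectors p₁, p₂ with components (cos φ cos λ, cos φ sin λ, sin φ).
The central angle between the endpoints is δ = arccos(p₁·p₂) ≈ 2.760 rad (158.1°). The total great-circle distance is δ·R ≈ 2.760 × 6371 ≈ 17583 km, so the target fraction is f = 15000/17583 ≈ 0.853.
Interpolate at f ≈ 0.853 with slerp weights a = sin((1−f)δ)/sin δ ≈ 1.059, b = sin(fδ)/sin δ ≈ 1.901.
p = a·p₁ + b·p₂ ≈ (0.508, 0.769, -0.389); φ = arcsin(p_z) ≈ -22.91°, λ = atan2(p_y, p_x) ≈ 56.55°.

≈ lat 23°S, lon 57°E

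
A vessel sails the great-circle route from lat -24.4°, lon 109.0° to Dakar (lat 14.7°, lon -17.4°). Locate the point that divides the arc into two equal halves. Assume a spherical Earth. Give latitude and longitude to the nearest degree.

≈ lat -11°, lon 42°

From cos δ = sin φ₁ sin φ₂ + cos φ₁ cos φ₂ cos Δλ, the central angle is δ ≈ 2.249 rad (128.9°).
Interpolate at f = 1/2 with slerp weights a = sin((1−f)δ)/sin δ ≈ 1.159, b = sin(fδ)/sin δ ≈ 1.159.
p = a·p₁ + b·p₂ ≈ (0.726, 0.663, -0.185); φ = arcsin(p_z) ≈ -10.64°, λ = atan2(p_y, p_x) ≈ 42.39°.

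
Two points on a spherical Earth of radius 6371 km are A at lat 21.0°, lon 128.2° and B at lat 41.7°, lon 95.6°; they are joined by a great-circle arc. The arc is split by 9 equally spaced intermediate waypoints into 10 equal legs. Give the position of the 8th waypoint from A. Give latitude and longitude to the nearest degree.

Write both endpoints as unit vectors p₁, p₂ with components (cos φ cos λ, cos φ sin λ, sin φ).
The central angle between the endpoints is δ = arccos(p₁·p₂) ≈ 0.599 rad (34.3°).
Interpolate at f = 8/10 with slerp weights a = sin((1−f)δ)/sin δ ≈ 0.212, b = sin(fδ)/sin δ ≈ 0.818.
p = a·p₁ + b·p₂ ≈ (-0.182, 0.763, 0.620); φ = arcsin(p_z) ≈ 38.32°, λ = atan2(p_y, p_x) ≈ 103.41°.

≈ lat 38°, lon 103°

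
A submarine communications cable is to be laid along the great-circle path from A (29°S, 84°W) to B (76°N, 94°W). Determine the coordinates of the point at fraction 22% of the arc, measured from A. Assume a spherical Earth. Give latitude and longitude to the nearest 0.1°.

≈ (5.9°S, 85.0°W)

From cos δ = sin φ₁ sin φ₂ + cos φ₁ cos φ₂ cos Δλ, the central angle is δ ≈ 1.836 rad (105.2°).
Interpolate at f = 0.22 with slerp weights a = sin((1−f)δ)/sin δ ≈ 1.026, b = sin(fδ)/sin δ ≈ 0.407.
p = a·p₁ + b·p₂ ≈ (0.087, -0.991, -0.102); φ = arcsin(p_z) ≈ -5.88°, λ = atan2(p_y, p_x) ≈ -84.99°.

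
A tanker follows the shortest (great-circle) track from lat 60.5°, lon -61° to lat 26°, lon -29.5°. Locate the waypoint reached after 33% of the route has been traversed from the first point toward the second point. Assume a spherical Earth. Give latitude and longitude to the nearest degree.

≈ lat 50°, lon -46°

From cos δ = sin φ₁ sin φ₂ + cos φ₁ cos φ₂ cos Δλ, the central angle is δ ≈ 0.709 rad (40.6°).
Interpolate at f = 0.33 with slerp weights a = sin((1−f)δ)/sin δ ≈ 0.702, b = sin(fδ)/sin δ ≈ 0.356.
p = a·p₁ + b·p₂ ≈ (0.446, -0.460, 0.768); φ = arcsin(p_z) ≈ 50.13°, λ = atan2(p_y, p_x) ≈ -45.88°.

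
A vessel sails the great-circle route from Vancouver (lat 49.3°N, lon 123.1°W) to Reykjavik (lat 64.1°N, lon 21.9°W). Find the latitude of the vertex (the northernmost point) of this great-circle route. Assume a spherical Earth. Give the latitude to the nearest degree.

≈ 69°N

The great circle lies in the plane with unit normal n̂ = (p₁ × p₂)/|p₁ × p₂|.
Here n̂_z ≈ +0.359; the vertex latitude is φ_max = arccos|n̂_z| ≈ 69.0°.
Check via Clairaut: cos φ_max = |cos φ₁| · sin C = cos(49.3°)·sin(33.4°) ≈ 0.359, again giving ≈ 69.0°.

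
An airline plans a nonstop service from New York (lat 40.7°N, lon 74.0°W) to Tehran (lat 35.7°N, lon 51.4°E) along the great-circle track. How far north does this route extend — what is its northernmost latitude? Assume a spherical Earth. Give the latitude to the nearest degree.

≈ 60°N

The great circle lies in the plane with unit normal n̂ = (p₁ × p₂)/|p₁ × p₂|.
Here n̂_z ≈ +0.502; the vertex latitude is φ_max = arccos|n̂_z| ≈ 59.9°.
Check via Clairaut: cos φ_max = |cos φ₁| · sin C = cos(40.7°)·sin(41.5°) ≈ 0.502, again giving ≈ 59.9°.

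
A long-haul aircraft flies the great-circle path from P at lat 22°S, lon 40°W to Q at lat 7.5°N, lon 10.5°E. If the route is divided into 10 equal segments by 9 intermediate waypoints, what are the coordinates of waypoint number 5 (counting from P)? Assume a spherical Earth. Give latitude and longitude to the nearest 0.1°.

≈ lat 8.0°S, lon 13.8°W

The haversine formula gives a central angle δ ≈ 1.005 rad (57.6°) between the endpoints.
Interpolate at f = 5/10 with slerp weights a = sin((1−f)δ)/sin δ ≈ 0.571, b = sin(fδ)/sin δ ≈ 0.571.
p = a·p₁ + b·p₂ ≈ (0.961, -0.237, -0.139); φ = arcsin(p_z) ≈ -8.01°, λ = atan2(p_y, p_x) ≈ -13.85°.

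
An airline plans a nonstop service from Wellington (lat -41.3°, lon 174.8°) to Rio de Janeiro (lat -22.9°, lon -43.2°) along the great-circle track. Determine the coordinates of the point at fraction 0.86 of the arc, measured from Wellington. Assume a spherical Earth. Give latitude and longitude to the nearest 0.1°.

From cos δ = sin φ₁ sin φ₂ + cos φ₁ cos φ₂ cos Δλ, the central angle is δ ≈ 1.863 rad (106.8°).
Interpolate at f = 0.86 with slerp weights a = sin((1−f)δ)/sin δ ≈ 0.269, b = sin(fδ)/sin δ ≈ 1.044.
p = a·p₁ + b·p₂ ≈ (0.499, -0.640, -0.584); φ = arcsin(p_z) ≈ -35.73°, λ = atan2(p_y, p_x) ≈ -52.03°.

≈ lat -35.7°, lon -52.0°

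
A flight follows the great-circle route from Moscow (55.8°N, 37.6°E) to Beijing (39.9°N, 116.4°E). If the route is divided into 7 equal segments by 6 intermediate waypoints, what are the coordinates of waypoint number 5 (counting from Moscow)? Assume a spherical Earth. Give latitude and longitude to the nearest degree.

≈ 50°N, 100°E

Convert each endpoint to a unit vector on the sphere (x = cos φ cos λ, y = cos φ sin λ, z = sin φ).
The central angle between the endpoints is δ = arccos(p₁·p₂) ≈ 0.909 rad (52.1°).
Interpolate at f = 5/7 with slerp weights a = sin((1−f)δ)/sin δ ≈ 0.326, b = sin(fδ)/sin δ ≈ 0.766.
p = a·p₁ + b·p₂ ≈ (-0.116, 0.638, 0.761); φ = arcsin(p_z) ≈ 49.54°, λ = atan2(p_y, p_x) ≈ 100.34°.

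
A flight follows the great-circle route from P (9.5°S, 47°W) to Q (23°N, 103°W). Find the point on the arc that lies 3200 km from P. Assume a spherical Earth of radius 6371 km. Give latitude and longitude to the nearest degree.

≈ (6°N, 71°W)

Write both endpoints as unit vectors p₁, p₂ with components (cos φ cos λ, cos φ sin λ, sin φ).
The central angle between the endpoints is δ = arccos(p₁·p₂) ≈ 1.112 rad (63.7°). The total great-circle distance is δ·R ≈ 1.112 × 6371 ≈ 7082 km, so the target fraction is f = 3200/7082 ≈ 0.452.
Interpolate at f ≈ 0.452 with slerp weights a = sin((1−f)δ)/sin δ ≈ 0.638, b = sin(fδ)/sin δ ≈ 0.537.
p = a·p₁ + b·p₂ ≈ (0.318, -0.942, 0.104); φ = arcsin(p_z) ≈ 6.00°, λ = atan2(p_y, p_x) ≈ -71.34°.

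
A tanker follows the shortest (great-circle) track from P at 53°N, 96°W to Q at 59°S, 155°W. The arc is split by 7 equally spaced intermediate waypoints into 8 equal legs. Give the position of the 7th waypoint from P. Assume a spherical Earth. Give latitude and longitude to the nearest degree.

≈ 46°S, 142°W

The haversine formula gives a central angle δ ≈ 2.123 rad (121.7°) between the endpoints.
Interpolate at f = 7/8 with slerp weights a = sin((1−f)δ)/sin δ ≈ 0.308, b = sin(fδ)/sin δ ≈ 1.127.
p = a·p₁ + b·p₂ ≈ (-0.545, -0.430, -0.720); φ = arcsin(p_z) ≈ -46.03°, λ = atan2(p_y, p_x) ≈ -141.76°.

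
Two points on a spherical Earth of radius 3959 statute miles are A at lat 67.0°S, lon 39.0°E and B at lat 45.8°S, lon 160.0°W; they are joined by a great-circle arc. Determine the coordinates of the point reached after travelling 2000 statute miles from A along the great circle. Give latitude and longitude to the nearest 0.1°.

The haversine formula gives a central angle δ ≈ 1.157 rad (66.3°) between the endpoints. The total great-circle distance is δ·R ≈ 1.157 × 3959 ≈ 4579 mi, so the target fraction is f = 2000/4579 ≈ 0.437.
Interpolate at f ≈ 0.437 with slerp weights a = sin((1−f)δ)/sin δ ≈ 0.662, b = sin(fδ)/sin δ ≈ 0.529.
p = a·p₁ + b·p₂ ≈ (-0.145, 0.037, -0.989); φ = arcsin(p_z) ≈ -81.39°, λ = atan2(p_y, p_x) ≈ 165.77°.

≈ lat 81.4°S, lon 165.8°E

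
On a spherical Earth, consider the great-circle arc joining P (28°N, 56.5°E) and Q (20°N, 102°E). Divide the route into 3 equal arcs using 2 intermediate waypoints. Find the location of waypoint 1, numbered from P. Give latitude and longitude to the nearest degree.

Write both endpoints as unit vectors p₁, p₂ with components (cos φ cos λ, cos φ sin λ, sin φ).
The central angle between the endpoints is δ = arccos(p₁·p₂) ≈ 0.735 rad (42.1°).
Interpolate at f = 1/3 with slerp weights a = sin((1−f)δ)/sin δ ≈ 0.702, b = sin(fδ)/sin δ ≈ 0.362.
p = a·p₁ + b·p₂ ≈ (0.271, 0.849, 0.453); φ = arcsin(p_z) ≈ 26.95°, λ = atan2(p_y, p_x) ≈ 72.28°.

≈ (27°N, 72°E)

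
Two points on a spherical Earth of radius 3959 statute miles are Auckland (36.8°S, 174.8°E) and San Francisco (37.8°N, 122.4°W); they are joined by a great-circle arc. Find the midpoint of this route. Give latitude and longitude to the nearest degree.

≈ 1°N, 154°W

The haversine formula gives a central angle δ ≈ 1.649 rad (94.5°) between the endpoints.
Interpolate at f = 1/2 with slerp weights a = sin((1−f)δ)/sin δ ≈ 0.736, b = sin(fδ)/sin δ ≈ 0.736.
p = a·p₁ + b·p₂ ≈ (-0.899, -0.438, 0.010); φ = arcsin(p_z) ≈ 0.59°, λ = atan2(p_y, p_x) ≈ -154.03°.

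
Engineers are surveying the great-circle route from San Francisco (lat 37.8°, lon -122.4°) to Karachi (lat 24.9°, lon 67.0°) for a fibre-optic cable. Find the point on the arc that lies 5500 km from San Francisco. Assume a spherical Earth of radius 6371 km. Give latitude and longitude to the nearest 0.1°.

From cos δ = sin φ₁ sin φ₂ + cos φ₁ cos φ₂ cos Δλ, the central angle is δ ≈ 2.036 rad (116.7°). The total great-circle distance is δ·R ≈ 2.036 × 6371 ≈ 12974 km, so the target fraction is f = 5500/12974 ≈ 0.424.
Interpolate at f ≈ 0.424 with slerp weights a = sin((1−f)δ)/sin δ ≈ 1.032, b = sin(fδ)/sin δ ≈ 0.851.
p = a·p₁ + b·p₂ ≈ (-0.135, 0.022, 0.991); φ = arcsin(p_z) ≈ 82.12°, λ = atan2(p_y, p_x) ≈ 170.88°.

≈ lat 82.1°, lon 170.9°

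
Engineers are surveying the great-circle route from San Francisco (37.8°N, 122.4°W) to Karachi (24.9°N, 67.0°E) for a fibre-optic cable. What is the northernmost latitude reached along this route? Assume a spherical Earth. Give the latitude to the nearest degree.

≈ 82°N

The great circle lies in the plane with unit normal n̂ = (p₁ × p₂)/|p₁ × p₂|.
Here n̂_z ≈ -0.131; the vertex latitude is φ_max = arccos|n̂_z| ≈ 82.5°.
Check via Clairaut: cos φ_max = |cos φ₁| · sin C = cos(37.8°)·sin(9.5°) ≈ 0.131, again giving ≈ 82.5°.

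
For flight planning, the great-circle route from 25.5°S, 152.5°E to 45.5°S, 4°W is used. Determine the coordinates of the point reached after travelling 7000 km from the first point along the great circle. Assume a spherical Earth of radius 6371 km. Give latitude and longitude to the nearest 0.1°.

Write both endpoints as unit vectors p₁, p₂ with components (cos φ cos λ, cos φ sin λ, sin φ).
The central angle between the endpoints is δ = arccos(p₁·p₂) ≈ 1.847 rad (105.8°). The total great-circle distance is δ·R ≈ 1.847 × 6371 ≈ 11770 km, so the target fraction is f = 7000/11770 ≈ 0.595.
Interpolate at f ≈ 0.595 with slerp weights a = sin((1−f)δ)/sin δ ≈ 0.708, b = sin(fδ)/sin δ ≈ 0.926.
p = a·p₁ + b·p₂ ≈ (0.081, 0.250, -0.965); φ = arcsin(p_z) ≈ -74.79°, λ = atan2(p_y, p_x) ≈ 72.05°.

≈ 74.8°S, 72.1°E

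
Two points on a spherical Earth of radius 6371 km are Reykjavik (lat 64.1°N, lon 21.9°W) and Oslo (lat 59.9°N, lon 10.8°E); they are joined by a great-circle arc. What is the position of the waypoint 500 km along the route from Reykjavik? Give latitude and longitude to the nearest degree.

From cos δ = sin φ₁ sin φ₂ + cos φ₁ cos φ₂ cos Δλ, the central angle is δ ≈ 0.274 rad (15.7°). The total great-circle distance is δ·R ≈ 0.274 × 6371 ≈ 1748 km, so the target fraction is f = 500/1748 ≈ 0.286.
Interpolate at f ≈ 0.286 with slerp weights a = sin((1−f)δ)/sin δ ≈ 0.718, b = sin(fδ)/sin δ ≈ 0.289.
p = a·p₁ + b·p₂ ≈ (0.434, -0.090, 0.897); φ = arcsin(p_z) ≈ 63.71°, λ = atan2(p_y, p_x) ≈ -11.70°.

≈ lat 64°N, lon 12°W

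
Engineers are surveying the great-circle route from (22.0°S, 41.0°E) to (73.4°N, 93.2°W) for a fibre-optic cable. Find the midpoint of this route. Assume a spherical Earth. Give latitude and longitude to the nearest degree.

Write both endpoints as unit vectors p₁, p₂ with components (cos φ cos λ, cos φ sin λ, sin φ).
The central angle between the endpoints is δ = arccos(p₁·p₂) ≈ 2.146 rad (122.9°).
Interpolate at f = 1/2 with slerp weights a = sin((1−f)δ)/sin δ ≈ 1.047, b = sin(fδ)/sin δ ≈ 1.047.
p = a·p₁ + b·p₂ ≈ (0.716, 0.338, 0.611); φ = arcsin(p_z) ≈ 37.66°, λ = atan2(p_y, p_x) ≈ 25.29°.

≈ (38°N, 25°E)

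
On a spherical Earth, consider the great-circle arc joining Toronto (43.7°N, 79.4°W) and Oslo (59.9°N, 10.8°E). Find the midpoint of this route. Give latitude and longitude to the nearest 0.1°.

Write both endpoints as unit vectors p₁, p₂ with components (cos φ cos λ, cos φ sin λ, sin φ).
The central angle between the endpoints is δ = arccos(p₁·p₂) ≈ 0.932 rad (53.4°).
Interpolate at f = 1/2 with slerp weights a = sin((1−f)δ)/sin δ ≈ 0.560, b = sin(fδ)/sin δ ≈ 0.560.
p = a·p₁ + b·p₂ ≈ (0.350, -0.345, 0.871); φ = arcsin(p_z) ≈ 60.55°, λ = atan2(p_y, p_x) ≈ -44.59°.

≈ 60.6°N, 44.6°W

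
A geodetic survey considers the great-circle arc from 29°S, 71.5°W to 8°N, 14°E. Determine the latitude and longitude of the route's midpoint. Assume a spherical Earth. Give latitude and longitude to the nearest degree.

Write both endpoints as unit vectors p₁, p₂ with components (cos φ cos λ, cos φ sin λ, sin φ).
The central angle between the endpoints is δ = arccos(p₁·p₂) ≈ 1.570 rad (90.0°).
Interpolate at f = 1/2 with slerp weights a = sin((1−f)δ)/sin δ ≈ 0.707, b = sin(fδ)/sin δ ≈ 0.707.
p = a·p₁ + b·p₂ ≈ (0.875, -0.417, -0.244); φ = arcsin(p_z) ≈ -14.14°, λ = atan2(p_y, p_x) ≈ -25.47°.

≈ 14°S, 25°W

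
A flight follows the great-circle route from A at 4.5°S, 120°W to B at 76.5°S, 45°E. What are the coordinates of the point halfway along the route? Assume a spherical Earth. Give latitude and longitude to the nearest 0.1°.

≈ 53.6°S, 115.5°W

Write both endpoints as unit vectors p₁, p₂ with components (cos φ cos λ, cos φ sin λ, sin φ).
The central angle between the endpoints is δ = arccos(p₁·p₂) ≈ 1.720 rad (98.5°).
Interpolate at f = 1/2 with slerp weights a = sin((1−f)δ)/sin δ ≈ 0.766, b = sin(fδ)/sin δ ≈ 0.766.
p = a·p₁ + b·p₂ ≈ (-0.255, -0.535, -0.805); φ = arcsin(p_z) ≈ -53.63°, λ = atan2(p_y, p_x) ≈ -115.52°.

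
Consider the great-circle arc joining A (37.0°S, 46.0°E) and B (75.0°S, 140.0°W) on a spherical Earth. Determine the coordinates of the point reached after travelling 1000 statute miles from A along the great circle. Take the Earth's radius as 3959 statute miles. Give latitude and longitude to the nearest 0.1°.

From cos δ = sin φ₁ sin φ₂ + cos φ₁ cos φ₂ cos Δλ, the central angle is δ ≈ 1.186 rad (67.9°). The total great-circle distance is δ·R ≈ 1.186 × 3959 ≈ 4694 mi, so the target fraction is f = 1000/4694 ≈ 0.213.
Interpolate at f ≈ 0.213 with slerp weights a = sin((1−f)δ)/sin δ ≈ 0.867, b = sin(fδ)/sin δ ≈ 0.270.
p = a·p₁ + b·p₂ ≈ (0.427, 0.453, -0.782); φ = arcsin(p_z) ≈ -51.46°, λ = atan2(p_y, p_x) ≈ 46.67°.

≈ (51.5°S, 46.7°E)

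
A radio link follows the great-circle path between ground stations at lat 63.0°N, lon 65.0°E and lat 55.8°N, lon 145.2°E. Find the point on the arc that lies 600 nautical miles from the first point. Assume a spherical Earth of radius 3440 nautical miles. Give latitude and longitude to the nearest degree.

≈ lat 66°N, lon 87°E

Convert each endpoint to a unit vector on the sphere (x = cos φ cos λ, y = cos φ sin λ, z = sin φ).
The central angle between the endpoints is δ = arccos(p₁·p₂) ≈ 0.676 rad (38.7°). The total great-circle distance is δ·R ≈ 0.676 × 3440 ≈ 2324 nmi, so the target fraction is f = 600/2324 ≈ 0.258.
Interpolate at f ≈ 0.258 with slerp weights a = sin((1−f)δ)/sin δ ≈ 0.768, b = sin(fδ)/sin δ ≈ 0.278.
p = a·p₁ + b·p₂ ≈ (0.019, 0.405, 0.914); φ = arcsin(p_z) ≈ 66.07°, λ = atan2(p_y, p_x) ≈ 87.27°.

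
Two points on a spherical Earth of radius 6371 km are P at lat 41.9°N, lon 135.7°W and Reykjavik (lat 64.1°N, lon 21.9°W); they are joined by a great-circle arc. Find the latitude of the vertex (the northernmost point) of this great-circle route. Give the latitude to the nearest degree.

The great circle lies in the plane with unit normal n̂ = (p₁ × p₂)/|p₁ × p₂|.
Here n̂_z ≈ +0.337; the vertex latitude is φ_max = arccos|n̂_z| ≈ 70.3°.
Check via Clairaut: cos φ_max = |cos φ₁| · sin C = cos(41.9°)·sin(26.9°) ≈ 0.337, again giving ≈ 70.3°.

≈ 70°N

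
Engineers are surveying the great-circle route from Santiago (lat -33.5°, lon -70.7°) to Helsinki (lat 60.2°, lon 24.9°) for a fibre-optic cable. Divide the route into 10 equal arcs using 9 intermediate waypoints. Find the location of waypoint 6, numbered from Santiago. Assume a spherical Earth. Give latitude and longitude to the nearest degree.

≈ lat 29°, lon -31°

Convert each endpoint to a unit vector on the sphere (x = cos φ cos λ, y = cos φ sin λ, z = sin φ).
The central angle between the endpoints is δ = arccos(p₁·p₂) ≈ 2.117 rad (121.3°).
Interpolate at f = 6/10 with slerp weights a = sin((1−f)δ)/sin δ ≈ 0.877, b = sin(fδ)/sin δ ≈ 1.118.
p = a·p₁ + b·p₂ ≈ (0.745, -0.456, 0.486); φ = arcsin(p_z) ≈ 29.08°, λ = atan2(p_y, p_x) ≈ -31.46°.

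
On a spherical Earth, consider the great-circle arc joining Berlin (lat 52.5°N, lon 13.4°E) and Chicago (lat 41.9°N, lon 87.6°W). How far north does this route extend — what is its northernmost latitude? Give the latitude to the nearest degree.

≈ 60°N

The great circle lies in the plane with unit normal n̂ = (p₁ × p₂)/|p₁ × p₂|.
Here n̂_z ≈ -0.496; the vertex latitude is φ_max = arccos|n̂_z| ≈ 60.2°.
Check via Clairaut: cos φ_max = |cos φ₁| · sin C = cos(52.5°)·sin(54.6°) ≈ 0.496, again giving ≈ 60.2°.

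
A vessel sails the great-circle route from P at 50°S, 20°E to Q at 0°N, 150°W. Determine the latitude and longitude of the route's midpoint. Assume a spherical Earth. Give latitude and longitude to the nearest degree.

From cos δ = sin φ₁ sin φ₂ + cos φ₁ cos φ₂ cos Δλ, the central angle is δ ≈ 2.256 rad (129.3°).
Interpolate at f = 1/2 with slerp weights a = sin((1−f)δ)/sin δ ≈ 1.167, b = sin(fδ)/sin δ ≈ 1.167.
p = a·p₁ + b·p₂ ≈ (-0.306, -0.327, -0.894); φ = arcsin(p_z) ≈ -63.40°, λ = atan2(p_y, p_x) ≈ -133.08°.

≈ 63°S, 133°W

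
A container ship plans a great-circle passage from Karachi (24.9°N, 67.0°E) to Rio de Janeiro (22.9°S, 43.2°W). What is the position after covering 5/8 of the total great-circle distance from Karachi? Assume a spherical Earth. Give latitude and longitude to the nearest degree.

Write both endpoints as unit vectors p₁, p₂ with components (cos φ cos λ, cos φ sin λ, sin φ).
The central angle between the endpoints is δ = arccos(p₁·p₂) ≈ 2.040 rad (116.9°).
Interpolate at f = 5/8 with slerp weights a = sin((1−f)δ)/sin δ ≈ 0.777, b = sin(fδ)/sin δ ≈ 1.073.
p = a·p₁ + b·p₂ ≈ (0.996, -0.028, -0.090); φ = arcsin(p_z) ≈ -5.19°, λ = atan2(p_y, p_x) ≈ -1.61°.

≈ 5°S, 2°W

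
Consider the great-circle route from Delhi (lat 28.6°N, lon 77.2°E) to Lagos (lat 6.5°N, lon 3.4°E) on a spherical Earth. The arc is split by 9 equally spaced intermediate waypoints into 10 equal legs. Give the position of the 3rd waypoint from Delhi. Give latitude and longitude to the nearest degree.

Write both endpoints as unit vectors p₁, p₂ with components (cos φ cos λ, cos φ sin λ, sin φ).
The central angle between the endpoints is δ = arccos(p₁·p₂) ≈ 1.269 rad (72.7°).
Interpolate at f = 3/10 with slerp weights a = sin((1−f)δ)/sin δ ≈ 0.813, b = sin(fδ)/sin δ ≈ 0.389.
p = a·p₁ + b·p₂ ≈ (0.544, 0.719, 0.433); φ = arcsin(p_z) ≈ 25.66°, λ = atan2(p_y, p_x) ≈ 52.88°.

≈ lat 26°N, lon 53°E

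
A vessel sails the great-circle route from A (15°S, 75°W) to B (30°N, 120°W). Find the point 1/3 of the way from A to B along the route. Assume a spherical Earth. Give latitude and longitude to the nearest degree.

≈ (0°N, 89°W)

Write both endpoints as unit vectors p₁, p₂ with components (cos φ cos λ, cos φ sin λ, sin φ).
The central angle between the endpoints is δ = arccos(p₁·p₂) ≈ 1.090 rad (62.5°).
Interpolate at f = 1/3 with slerp weights a = sin((1−f)δ)/sin δ ≈ 0.749, b = sin(fδ)/sin δ ≈ 0.401.
p = a·p₁ + b·p₂ ≈ (0.014, -1.000, 0.006); φ = arcsin(p_z) ≈ 0.37°, λ = atan2(p_y, p_x) ≈ -89.21°.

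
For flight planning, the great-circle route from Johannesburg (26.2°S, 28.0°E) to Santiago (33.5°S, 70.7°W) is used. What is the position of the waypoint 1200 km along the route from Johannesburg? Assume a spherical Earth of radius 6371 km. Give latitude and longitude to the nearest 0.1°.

≈ (31.8°S, 17.4°E)

Convert each endpoint to a unit vector on the sphere (x = cos φ cos λ, y = cos φ sin λ, z = sin φ).
The central angle between the endpoints is δ = arccos(p₁·p₂) ≈ 1.440 rad (82.5°). The total great-circle distance is δ·R ≈ 1.440 × 6371 ≈ 9174 km, so the target fraction is f = 1200/9174 ≈ 0.131.
Interpolate at f ≈ 0.131 with slerp weights a = sin((1−f)δ)/sin δ ≈ 0.958, b = sin(fδ)/sin δ ≈ 0.189.
p = a·p₁ + b·p₂ ≈ (0.811, 0.255, -0.527); φ = arcsin(p_z) ≈ -31.81°, λ = atan2(p_y, p_x) ≈ 17.44°.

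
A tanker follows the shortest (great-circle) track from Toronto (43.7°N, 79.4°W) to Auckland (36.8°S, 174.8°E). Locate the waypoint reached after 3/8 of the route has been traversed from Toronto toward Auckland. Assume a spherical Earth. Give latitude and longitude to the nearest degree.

Write both endpoints as unit vectors p₁, p₂ with components (cos φ cos λ, cos φ sin λ, sin φ).
The central angle between the endpoints is δ = arccos(p₁·p₂) ≈ 2.179 rad (124.9°).
Interpolate at f = 3/8 with slerp weights a = sin((1−f)δ)/sin δ ≈ 1.192, b = sin(fδ)/sin δ ≈ 0.889.
p = a·p₁ + b·p₂ ≈ (-0.550, -0.783, 0.291); φ = arcsin(p_z) ≈ 16.94°, λ = atan2(p_y, p_x) ≈ -125.10°.

≈ 17°N, 125°W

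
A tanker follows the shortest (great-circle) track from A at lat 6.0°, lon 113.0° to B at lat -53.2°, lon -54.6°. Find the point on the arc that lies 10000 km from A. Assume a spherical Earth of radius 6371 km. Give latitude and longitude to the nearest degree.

Convert each endpoint to a unit vector on the sphere (x = cos φ cos λ, y = cos φ sin λ, z = sin φ).
The central angle between the endpoints is δ = arccos(p₁·p₂) ≈ 2.299 rad (131.7°). The total great-circle distance is δ·R ≈ 2.299 × 6371 ≈ 14647 km, so the target fraction is f = 10000/14647 ≈ 0.683.
Interpolate at f ≈ 0.683 with slerp weights a = sin((1−f)δ)/sin δ ≈ 0.893, b = sin(fδ)/sin δ ≈ 1.340.
p = a·p₁ + b·p₂ ≈ (0.118, 0.163, -0.980); φ = arcsin(p_z) ≈ -78.38°, λ = atan2(p_y, p_x) ≈ 54.14°.

≈ lat -78°, lon 54°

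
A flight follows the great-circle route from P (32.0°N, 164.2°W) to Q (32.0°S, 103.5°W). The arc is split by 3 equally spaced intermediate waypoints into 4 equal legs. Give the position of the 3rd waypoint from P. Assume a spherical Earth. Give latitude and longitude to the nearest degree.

≈ (17°S, 120°W)

Convert each endpoint to a unit vector on the sphere (x = cos φ cos λ, y = cos φ sin λ, z = sin φ).
The central angle between the endpoints is δ = arccos(p₁·p₂) ≈ 1.500 rad (85.9°).
Interpolate at f = 3/4 with slerp weights a = sin((1−f)δ)/sin δ ≈ 0.367, b = sin(fδ)/sin δ ≈ 0.904.
p = a·p₁ + b·p₂ ≈ (-0.479, -0.831, -0.285); φ = arcsin(p_z) ≈ -16.54°, λ = atan2(p_y, p_x) ≈ -119.95°.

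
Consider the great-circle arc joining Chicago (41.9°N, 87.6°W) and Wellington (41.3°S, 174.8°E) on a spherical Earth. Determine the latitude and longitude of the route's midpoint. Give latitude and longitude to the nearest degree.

≈ 0°N, 137°W

Write both endpoints as unit vectors p₁, p₂ with components (cos φ cos λ, cos φ sin λ, sin φ).
The central angle between the endpoints is δ = arccos(p₁·p₂) ≈ 2.111 rad (121.0°).
Interpolate at f = 1/2 with slerp weights a = sin((1−f)δ)/sin δ ≈ 1.015, b = sin(fδ)/sin δ ≈ 1.015.
p = a·p₁ + b·p₂ ≈ (-0.728, -0.686, 0.008); φ = arcsin(p_z) ≈ 0.46°, λ = atan2(p_y, p_x) ≈ -136.70°.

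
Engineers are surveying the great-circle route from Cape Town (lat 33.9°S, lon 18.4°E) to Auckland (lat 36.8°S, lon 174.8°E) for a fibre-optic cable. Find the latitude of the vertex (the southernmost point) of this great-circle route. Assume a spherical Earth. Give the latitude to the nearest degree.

≈ 74°S

The great circle lies in the plane with unit normal n̂ = (p₁ × p₂)/|p₁ × p₂|.
Here n̂_z ≈ +0.277; the vertex latitude is φ_max = arccos|n̂_z| ≈ 73.9°.
Check via Clairaut: cos φ_max = |cos φ₁| · sin C = cos(33.9°)·sin(160.5°) ≈ 0.277, again giving ≈ 73.9°.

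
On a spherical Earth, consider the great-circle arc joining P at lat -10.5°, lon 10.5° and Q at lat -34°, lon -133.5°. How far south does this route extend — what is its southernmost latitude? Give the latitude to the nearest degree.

The great circle lies in the plane with unit normal n̂ = (p₁ × p₂)/|p₁ × p₂|.
Here n̂_z ≈ -0.577; the vertex latitude is φ_max = arccos|n̂_z| ≈ 54.7°.

≈ -55°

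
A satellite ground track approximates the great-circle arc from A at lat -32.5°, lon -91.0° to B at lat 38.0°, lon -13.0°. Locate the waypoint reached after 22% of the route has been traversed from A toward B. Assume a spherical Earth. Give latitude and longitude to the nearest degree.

From cos δ = sin φ₁ sin φ₂ + cos φ₁ cos φ₂ cos Δλ, the central angle is δ ≈ 1.765 rad (101.1°).
Interpolate at f = 0.22 with slerp weights a = sin((1−f)δ)/sin δ ≈ 1.000, b = sin(fδ)/sin δ ≈ 0.386.
p = a·p₁ + b·p₂ ≈ (0.281, -0.912, -0.300); φ = arcsin(p_z) ≈ -17.44°, λ = atan2(p_y, p_x) ≈ -72.84°.

≈ lat -17°, lon -73°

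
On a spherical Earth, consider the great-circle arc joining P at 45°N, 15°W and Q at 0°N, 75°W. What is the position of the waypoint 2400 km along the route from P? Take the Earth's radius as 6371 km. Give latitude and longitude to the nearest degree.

Write both endpoints as unit vectors p₁, p₂ with components (cos φ cos λ, cos φ sin λ, sin φ).
The central angle between the endpoints is δ = arccos(p₁·p₂) ≈ 1.209 rad (69.3°). The total great-circle distance is δ·R ≈ 1.209 × 6371 ≈ 7705 km, so the target fraction is f = 2400/7705 ≈ 0.311.
Interpolate at f ≈ 0.311 with slerp weights a = sin((1−f)δ)/sin δ ≈ 0.791, b = sin(fδ)/sin δ ≈ 0.393.
p = a·p₁ + b·p₂ ≈ (0.642, -0.525, 0.559); φ = arcsin(p_z) ≈ 34.00°, λ = atan2(p_y, p_x) ≈ -39.26°.

≈ 34°N, 39°W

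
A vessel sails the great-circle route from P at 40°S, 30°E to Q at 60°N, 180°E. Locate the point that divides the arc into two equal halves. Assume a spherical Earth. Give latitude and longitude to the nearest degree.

From cos δ = sin φ₁ sin φ₂ + cos φ₁ cos φ₂ cos Δλ, the central angle is δ ≈ 2.665 rad (152.7°).
Interpolate at f = 1/2 with slerp weights a = sin((1−f)δ)/sin δ ≈ 2.116, b = sin(fδ)/sin δ ≈ 2.116.
p = a·p₁ + b·p₂ ≈ (0.346, 0.811, 0.472); φ = arcsin(p_z) ≈ 28.19°, λ = atan2(p_y, p_x) ≈ 66.89°.

≈ 28°N, 67°E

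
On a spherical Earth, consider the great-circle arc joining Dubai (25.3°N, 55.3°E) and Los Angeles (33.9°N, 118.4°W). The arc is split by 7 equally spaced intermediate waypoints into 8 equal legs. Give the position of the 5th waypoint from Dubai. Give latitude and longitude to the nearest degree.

Write both endpoints as unit vectors p₁, p₂ with components (cos φ cos λ, cos φ sin λ, sin φ).
The central angle between the endpoints is δ = arccos(p₁·p₂) ≈ 2.103 rad (120.5°).
Interpolate at f = 5/8 with slerp weights a = sin((1−f)δ)/sin δ ≈ 0.823, b = sin(fδ)/sin δ ≈ 1.123.
p = a·p₁ + b·p₂ ≈ (-0.019, -0.208, 0.978); φ = arcsin(p_z) ≈ 77.96°, λ = atan2(p_y, p_x) ≈ -95.35°.

≈ 78°N, 95°W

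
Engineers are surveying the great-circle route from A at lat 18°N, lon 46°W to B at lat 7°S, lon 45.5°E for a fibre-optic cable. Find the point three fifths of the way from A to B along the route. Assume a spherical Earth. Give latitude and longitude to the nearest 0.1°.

≈ lat 5.0°N, lon 10.0°E

Write both endpoints as unit vectors p₁, p₂ with components (cos φ cos λ, cos φ sin λ, sin φ).
The central angle between the endpoints is δ = arccos(p₁·p₂) ≈ 1.633 rad (93.6°).
Interpolate at f = 3/5 with slerp weights a = sin((1−f)δ)/sin δ ≈ 0.609, b = sin(fδ)/sin δ ≈ 0.832.
p = a·p₁ + b·p₂ ≈ (0.981, 0.172, 0.087); φ = arcsin(p_z) ≈ 4.98°, λ = atan2(p_y, p_x) ≈ 9.97°.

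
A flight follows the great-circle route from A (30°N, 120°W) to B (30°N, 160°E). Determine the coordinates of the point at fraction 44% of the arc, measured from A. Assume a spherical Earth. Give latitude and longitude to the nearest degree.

≈ (37°N, 155°W)

Convert each endpoint to a unit vector on the sphere (x = cos φ cos λ, y = cos φ sin λ, z = sin φ).
The central angle between the endpoints is δ = arccos(p₁·p₂) ≈ 1.181 rad (67.7°).
Interpolate at f = 0.44 with slerp weights a = sin((1−f)δ)/sin δ ≈ 0.664, b = sin(fδ)/sin δ ≈ 0.537.
p = a·p₁ + b·p₂ ≈ (-0.724, -0.339, 0.600); φ = arcsin(p_z) ≈ 36.90°, λ = atan2(p_y, p_x) ≈ -154.92°.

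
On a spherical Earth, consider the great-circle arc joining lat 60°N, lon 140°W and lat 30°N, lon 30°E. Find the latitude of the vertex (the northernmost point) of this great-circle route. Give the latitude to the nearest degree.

The great circle lies in the plane with unit normal n̂ = (p₁ × p₂)/|p₁ × p₂|.
Here n̂_z ≈ +0.075; the vertex latitude is φ_max = arccos|n̂_z| ≈ 85.7°.
Check via Clairaut: cos φ_max = |cos φ₁| · sin C = cos(60.0°)·sin(8.6°) ≈ 0.075, again giving ≈ 85.7°.

≈ 86°N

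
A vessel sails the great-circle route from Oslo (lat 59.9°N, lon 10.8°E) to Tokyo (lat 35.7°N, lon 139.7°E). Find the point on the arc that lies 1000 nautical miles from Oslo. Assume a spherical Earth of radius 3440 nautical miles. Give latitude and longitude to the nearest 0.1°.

Write both endpoints as unit vectors p₁, p₂ with components (cos φ cos λ, cos φ sin λ, sin φ).
The central angle between the endpoints is δ = arccos(p₁·p₂) ≈ 1.319 rad (75.6°). The total great-circle distance is δ·R ≈ 1.319 × 3440 ≈ 4538 nmi, so the target fraction is f = 1000/4538 ≈ 0.220.
Interpolate at f ≈ 0.220 with slerp weights a = sin((1−f)δ)/sin δ ≈ 0.884, b = sin(fδ)/sin δ ≈ 0.296.
p = a·p₁ + b·p₂ ≈ (0.252, 0.239, 0.938); φ = arcsin(p_z) ≈ 69.68°, λ = atan2(p_y, p_x) ≈ 43.39°.

≈ lat 69.7°N, lon 43.4°E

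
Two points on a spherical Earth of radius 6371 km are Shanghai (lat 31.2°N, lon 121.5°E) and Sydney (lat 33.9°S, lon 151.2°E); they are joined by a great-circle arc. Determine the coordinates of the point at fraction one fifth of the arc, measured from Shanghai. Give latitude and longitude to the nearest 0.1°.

≈ lat 18.3°N, lon 127.9°E

From cos δ = sin φ₁ sin φ₂ + cos φ₁ cos φ₂ cos Δλ, the central angle is δ ≈ 1.237 rad (70.9°).
Interpolate at f = 1/5 with slerp weights a = sin((1−f)δ)/sin δ ≈ 0.885, b = sin(fδ)/sin δ ≈ 0.259.
p = a·p₁ + b·p₂ ≈ (-0.584, 0.749, 0.314); φ = arcsin(p_z) ≈ 18.28°, λ = atan2(p_y, p_x) ≈ 127.94°.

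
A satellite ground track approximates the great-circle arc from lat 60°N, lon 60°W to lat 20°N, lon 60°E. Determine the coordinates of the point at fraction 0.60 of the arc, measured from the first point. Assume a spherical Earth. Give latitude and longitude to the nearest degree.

Write both endpoints as unit vectors p₁, p₂ with components (cos φ cos λ, cos φ sin λ, sin φ).
The central angle between the endpoints is δ = arccos(p₁·p₂) ≈ 1.509 rad (86.5°).
Interpolate at f = 0.60 with slerp weights a = sin((1−f)δ)/sin δ ≈ 0.569, b = sin(fδ)/sin δ ≈ 0.788.
p = a·p₁ + b·p₂ ≈ (0.513, 0.395, 0.762); φ = arcsin(p_z) ≈ 49.66°, λ = atan2(p_y, p_x) ≈ 37.63°.

≈ lat 50°N, lon 38°E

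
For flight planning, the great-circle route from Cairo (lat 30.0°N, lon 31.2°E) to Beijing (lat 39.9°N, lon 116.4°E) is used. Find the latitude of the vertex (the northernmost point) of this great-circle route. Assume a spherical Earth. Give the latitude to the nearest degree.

The great circle lies in the plane with unit normal n̂ = (p₁ × p₂)/|p₁ × p₂|.
Here n̂_z ≈ +0.715; the vertex latitude is φ_max = arccos|n̂_z| ≈ 44.4°.
Check via Clairaut: cos φ_max = |cos φ₁| · sin C = cos(30.0°)·sin(55.6°) ≈ 0.715, again giving ≈ 44.4°.

≈ 44°N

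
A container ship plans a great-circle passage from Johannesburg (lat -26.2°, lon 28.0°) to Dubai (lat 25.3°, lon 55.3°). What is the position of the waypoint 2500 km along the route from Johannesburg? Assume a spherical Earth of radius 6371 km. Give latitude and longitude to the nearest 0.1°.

≈ lat -6.2°, lon 38.9°

From cos δ = sin φ₁ sin φ₂ + cos φ₁ cos φ₂ cos Δλ, the central angle is δ ≈ 1.010 rad (57.8°). The total great-circle distance is δ·R ≈ 1.010 × 6371 ≈ 6432 km, so the target fraction is f = 2500/6432 ≈ 0.389.
Interpolate at f ≈ 0.389 with slerp weights a = sin((1−f)δ)/sin δ ≈ 0.684, b = sin(fδ)/sin δ ≈ 0.452.
p = a·p₁ + b·p₂ ≈ (0.774, 0.624, -0.109); φ = arcsin(p_z) ≈ -6.25°, λ = atan2(p_y, p_x) ≈ 38.86°.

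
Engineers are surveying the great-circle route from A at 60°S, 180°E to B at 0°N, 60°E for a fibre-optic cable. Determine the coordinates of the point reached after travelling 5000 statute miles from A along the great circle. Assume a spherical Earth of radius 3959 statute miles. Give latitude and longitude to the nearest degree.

Write both endpoints as unit vectors p₁, p₂ with components (cos φ cos λ, cos φ sin λ, sin φ).
The central angle between the endpoints is δ = arccos(p₁·p₂) ≈ 1.823 rad (104.5°). The total great-circle distance is δ·R ≈ 1.823 × 3959 ≈ 7219 mi, so the target fraction is f = 5000/7219 ≈ 0.693.
Interpolate at f ≈ 0.693 with slerp weights a = sin((1−f)δ)/sin δ ≈ 0.549, b = sin(fδ)/sin δ ≈ 0.984.
p = a·p₁ + b·p₂ ≈ (0.218, 0.852, -0.476); φ = arcsin(p_z) ≈ -28.39°, λ = atan2(p_y, p_x) ≈ 75.68°.

≈ 28°S, 76°E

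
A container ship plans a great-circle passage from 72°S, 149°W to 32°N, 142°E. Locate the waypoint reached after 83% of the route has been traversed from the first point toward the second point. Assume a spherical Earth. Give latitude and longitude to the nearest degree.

≈ 13°N, 148°E

From cos δ = sin φ₁ sin φ₂ + cos φ₁ cos φ₂ cos Δλ, the central angle is δ ≈ 1.993 rad (114.2°).
Interpolate at f = 0.83 with slerp weights a = sin((1−f)δ)/sin δ ≈ 0.364, b = sin(fδ)/sin δ ≈ 1.093.
p = a·p₁ + b·p₂ ≈ (-0.827, 0.512, 0.232); φ = arcsin(p_z) ≈ 13.44°, λ = atan2(p_y, p_x) ≈ 148.21°.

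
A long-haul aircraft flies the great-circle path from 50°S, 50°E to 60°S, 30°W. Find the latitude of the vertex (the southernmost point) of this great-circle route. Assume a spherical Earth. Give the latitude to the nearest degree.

≈ 63°S

The great circle lies in the plane with unit normal n̂ = (p₁ × p₂)/|p₁ × p₂|.
Here n̂_z ≈ -0.456; the vertex latitude is φ_max = arccos|n̂_z| ≈ 62.9°.
Check via Clairaut: cos φ_max = |cos φ₁| · sin C = cos(50.0°)·sin(134.9°) ≈ 0.456, again giving ≈ 62.9°.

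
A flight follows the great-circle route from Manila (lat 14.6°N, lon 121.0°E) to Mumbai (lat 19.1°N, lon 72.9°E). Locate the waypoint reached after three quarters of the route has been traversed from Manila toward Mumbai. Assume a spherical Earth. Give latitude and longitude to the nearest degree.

Convert each endpoint to a unit vector on the sphere (x = cos φ cos λ, y = cos φ sin λ, z = sin φ).
The central angle between the endpoints is δ = arccos(p₁·p₂) ≈ 0.805 rad (46.1°).
Interpolate at f = 3/4 with slerp weights a = sin((1−f)δ)/sin δ ≈ 0.277, b = sin(fδ)/sin δ ≈ 0.788.
p = a·p₁ + b·p₂ ≈ (0.081, 0.941, 0.328); φ = arcsin(p_z) ≈ 19.12°, λ = atan2(p_y, p_x) ≈ 85.10°.

≈ lat 19°N, lon 85°E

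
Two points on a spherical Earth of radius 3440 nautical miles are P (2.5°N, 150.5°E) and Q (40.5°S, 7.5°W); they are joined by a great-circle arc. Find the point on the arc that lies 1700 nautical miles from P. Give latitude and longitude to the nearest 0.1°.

The haversine formula gives a central angle δ ≈ 2.393 rad (137.1°) between the endpoints. The total great-circle distance is δ·R ≈ 2.393 × 3440 ≈ 8232 nmi, so the target fraction is f = 1700/8232 ≈ 0.207.
Interpolate at f ≈ 0.207 with slerp weights a = sin((1−f)δ)/sin δ ≈ 1.391, b = sin(fδ)/sin δ ≈ 0.697.
p = a·p₁ + b·p₂ ≈ (-0.684, 0.615, -0.392); φ = arcsin(p_z) ≈ -23.08°, λ = atan2(p_y, p_x) ≈ 138.04°.

≈ (23.1°S, 138.0°E)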